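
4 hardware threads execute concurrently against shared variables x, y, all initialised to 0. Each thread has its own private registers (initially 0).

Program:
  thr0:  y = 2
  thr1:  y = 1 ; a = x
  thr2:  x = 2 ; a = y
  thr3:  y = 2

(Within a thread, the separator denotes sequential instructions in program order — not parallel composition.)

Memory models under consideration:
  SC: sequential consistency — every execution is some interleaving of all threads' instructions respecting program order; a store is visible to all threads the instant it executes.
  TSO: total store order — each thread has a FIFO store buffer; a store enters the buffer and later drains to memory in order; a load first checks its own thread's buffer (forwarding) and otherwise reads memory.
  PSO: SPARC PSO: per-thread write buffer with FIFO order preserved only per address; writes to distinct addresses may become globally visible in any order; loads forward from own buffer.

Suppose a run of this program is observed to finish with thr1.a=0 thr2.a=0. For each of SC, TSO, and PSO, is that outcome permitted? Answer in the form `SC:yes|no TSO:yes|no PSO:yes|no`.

SC:no TSO:yes PSO:yes

outcome vector order: (thr1.a,thr2.a)
under SC → 01 02 20 21 22
under TSO → 00 01 02 20 21 22
under PSO → 00 01 02 20 21 22
target 00 ∈ {TSO,PSO}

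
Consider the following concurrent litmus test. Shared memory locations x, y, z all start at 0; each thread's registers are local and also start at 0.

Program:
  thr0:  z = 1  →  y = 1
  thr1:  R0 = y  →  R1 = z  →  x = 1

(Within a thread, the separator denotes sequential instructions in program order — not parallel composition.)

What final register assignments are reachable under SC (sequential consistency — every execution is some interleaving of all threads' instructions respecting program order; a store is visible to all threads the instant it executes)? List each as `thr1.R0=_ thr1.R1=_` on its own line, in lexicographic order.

thr1.R0=0 thr1.R1=0
thr1.R0=0 thr1.R1=1
thr1.R0=1 thr1.R1=1

outcome vector order: (thr1.R0,thr1.R1)
|SC outcomes| = 3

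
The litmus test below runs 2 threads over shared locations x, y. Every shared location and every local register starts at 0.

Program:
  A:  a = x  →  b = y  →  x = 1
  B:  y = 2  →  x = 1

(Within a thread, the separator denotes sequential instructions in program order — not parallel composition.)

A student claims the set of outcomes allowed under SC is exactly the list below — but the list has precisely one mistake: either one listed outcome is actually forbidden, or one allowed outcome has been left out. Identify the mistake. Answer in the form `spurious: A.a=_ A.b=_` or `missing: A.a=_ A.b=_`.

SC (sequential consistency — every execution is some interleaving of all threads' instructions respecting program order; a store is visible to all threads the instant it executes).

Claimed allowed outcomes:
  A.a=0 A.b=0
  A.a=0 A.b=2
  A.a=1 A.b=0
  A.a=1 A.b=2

outcome vector order: (A.a,A.b)
SC: 3 outcomes — {00, 02, 12}
claimed∖SC = {10}

spurious: A.a=1 A.b=0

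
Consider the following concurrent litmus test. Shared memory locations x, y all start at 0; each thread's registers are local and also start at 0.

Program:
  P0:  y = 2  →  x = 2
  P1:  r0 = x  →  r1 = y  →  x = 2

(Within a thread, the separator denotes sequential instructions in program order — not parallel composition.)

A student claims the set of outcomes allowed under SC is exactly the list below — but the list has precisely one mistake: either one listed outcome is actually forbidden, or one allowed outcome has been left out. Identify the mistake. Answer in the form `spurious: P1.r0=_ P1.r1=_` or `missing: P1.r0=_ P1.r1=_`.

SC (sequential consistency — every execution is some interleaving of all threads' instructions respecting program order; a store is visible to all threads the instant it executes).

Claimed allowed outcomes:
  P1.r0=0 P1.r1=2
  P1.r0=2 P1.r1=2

outcome vector order: (P1.r0,P1.r1)
under SC → <0 0> <0 2> <2 2>
SC∖claimed = {<0 0>}

missing: P1.r0=0 P1.r1=0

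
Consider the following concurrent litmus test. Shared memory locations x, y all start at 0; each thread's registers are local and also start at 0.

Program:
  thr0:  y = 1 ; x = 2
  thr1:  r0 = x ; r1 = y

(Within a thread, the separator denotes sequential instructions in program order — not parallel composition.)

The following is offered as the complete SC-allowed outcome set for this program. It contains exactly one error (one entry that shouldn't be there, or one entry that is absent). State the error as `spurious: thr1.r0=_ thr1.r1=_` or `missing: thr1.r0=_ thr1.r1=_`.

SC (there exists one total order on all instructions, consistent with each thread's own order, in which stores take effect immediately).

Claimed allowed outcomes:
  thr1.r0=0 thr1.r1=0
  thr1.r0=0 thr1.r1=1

missing: thr1.r0=2 thr1.r1=1

outcome vector order: (thr1.r0,thr1.r1)
[SC] allowed = {<0 0>; <0 1>; <2 1>}
SC∖claimed = {<2 1>}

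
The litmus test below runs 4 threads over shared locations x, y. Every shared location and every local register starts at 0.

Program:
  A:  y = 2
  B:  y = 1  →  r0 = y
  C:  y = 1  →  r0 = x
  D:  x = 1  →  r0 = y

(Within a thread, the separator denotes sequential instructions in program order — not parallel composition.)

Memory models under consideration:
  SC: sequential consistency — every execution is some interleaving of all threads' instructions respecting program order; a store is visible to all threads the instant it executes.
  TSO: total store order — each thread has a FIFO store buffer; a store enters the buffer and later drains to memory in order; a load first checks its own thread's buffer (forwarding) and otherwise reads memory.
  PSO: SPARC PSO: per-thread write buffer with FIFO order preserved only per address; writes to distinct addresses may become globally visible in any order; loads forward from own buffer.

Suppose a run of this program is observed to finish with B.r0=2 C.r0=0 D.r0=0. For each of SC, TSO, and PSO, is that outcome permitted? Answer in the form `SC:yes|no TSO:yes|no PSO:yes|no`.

SC:no TSO:yes PSO:yes

outcome vector order: (B.r0,C.r0,D.r0)
SC: 10 outcomes — {<1 0 1>; <1 0 2>; <1 1 0>; <1 1 1>; <1 1 2>; <2 0 1>; <2 0 2>; <2 1 0>; <2 1 1>; <2 1 2>}
TSO: 12 outcomes — {<1 0 0>; <1 0 1>; <1 0 2>; <1 1 0>; <1 1 1>; <1 1 2>; <2 0 0>; <2 0 1>; <2 0 2>; <2 1 0>; <2 1 1>; <2 1 2>}
PSO: 12 outcomes — {<1 0 0>; <1 0 1>; <1 0 2>; <1 1 0>; <1 1 1>; <1 1 2>; <2 0 0>; <2 0 1>; <2 0 2>; <2 1 0>; <2 1 1>; <2 1 2>}
target <2 0 0> ∈ {TSO,PSO}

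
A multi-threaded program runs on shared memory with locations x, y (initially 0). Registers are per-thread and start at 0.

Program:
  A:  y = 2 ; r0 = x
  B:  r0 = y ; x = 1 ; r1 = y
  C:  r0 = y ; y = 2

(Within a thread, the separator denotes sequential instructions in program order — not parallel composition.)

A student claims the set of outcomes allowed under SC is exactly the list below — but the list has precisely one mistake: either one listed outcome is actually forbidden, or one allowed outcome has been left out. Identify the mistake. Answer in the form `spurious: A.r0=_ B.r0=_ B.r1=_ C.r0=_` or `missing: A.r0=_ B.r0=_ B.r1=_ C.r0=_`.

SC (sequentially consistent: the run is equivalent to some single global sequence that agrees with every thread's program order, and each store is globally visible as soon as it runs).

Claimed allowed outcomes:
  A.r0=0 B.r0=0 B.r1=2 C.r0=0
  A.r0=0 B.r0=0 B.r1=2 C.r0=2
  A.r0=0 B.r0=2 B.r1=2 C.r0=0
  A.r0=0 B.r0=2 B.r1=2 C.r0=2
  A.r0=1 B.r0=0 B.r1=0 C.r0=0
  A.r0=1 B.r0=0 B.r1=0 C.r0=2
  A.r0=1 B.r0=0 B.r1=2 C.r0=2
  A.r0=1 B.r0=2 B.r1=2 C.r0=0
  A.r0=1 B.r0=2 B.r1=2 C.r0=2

missing: A.r0=1 B.r0=0 B.r1=2 C.r0=0

outcome vector order: (A.r0,B.r0,B.r1,C.r0)
SC (10): 0020, 0022, 0220, 0222, 1000, 1002, 1020, 1022, 1220, 1222
SC∖claimed = {1020}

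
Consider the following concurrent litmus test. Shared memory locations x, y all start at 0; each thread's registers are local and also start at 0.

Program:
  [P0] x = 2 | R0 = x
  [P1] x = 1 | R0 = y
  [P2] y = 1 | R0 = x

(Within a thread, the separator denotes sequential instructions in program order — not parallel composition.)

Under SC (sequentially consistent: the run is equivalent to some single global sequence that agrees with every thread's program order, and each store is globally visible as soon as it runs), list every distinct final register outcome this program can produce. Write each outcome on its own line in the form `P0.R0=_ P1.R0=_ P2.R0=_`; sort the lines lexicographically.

outcome vector order: (P0.R0,P1.R0,P2.R0)
|SC outcomes| = 9

P0.R0=1 P1.R0=0 P2.R0=1
P0.R0=1 P1.R0=1 P2.R0=0
P0.R0=1 P1.R0=1 P2.R0=1
P0.R0=1 P1.R0=1 P2.R0=2
P0.R0=2 P1.R0=0 P2.R0=1
P0.R0=2 P1.R0=0 P2.R0=2
P0.R0=2 P1.R0=1 P2.R0=0
P0.R0=2 P1.R0=1 P2.R0=1
P0.R0=2 P1.R0=1 P2.R0=2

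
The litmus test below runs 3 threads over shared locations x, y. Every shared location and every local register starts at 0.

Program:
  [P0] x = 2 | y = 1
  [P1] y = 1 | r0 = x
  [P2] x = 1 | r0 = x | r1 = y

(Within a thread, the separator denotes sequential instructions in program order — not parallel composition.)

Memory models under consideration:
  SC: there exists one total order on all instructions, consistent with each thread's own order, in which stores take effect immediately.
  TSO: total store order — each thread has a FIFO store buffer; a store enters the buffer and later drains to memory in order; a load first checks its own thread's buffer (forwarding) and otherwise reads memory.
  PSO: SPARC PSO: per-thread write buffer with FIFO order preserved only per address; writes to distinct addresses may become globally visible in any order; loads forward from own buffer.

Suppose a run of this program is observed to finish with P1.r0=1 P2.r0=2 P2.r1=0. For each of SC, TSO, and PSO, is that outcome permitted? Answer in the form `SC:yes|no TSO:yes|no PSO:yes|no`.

SC:no TSO:yes PSO:yes

outcome vector order: (P1.r0,P2.r0,P2.r1)
under SC → <0 1 1>, <0 2 1>, <1 1 0>, <1 1 1>, <1 2 1>, <2 1 0>, <2 1 1>, <2 2 0>, <2 2 1>
under TSO → <0 1 0>, <0 1 1>, <0 2 0>, <0 2 1>, <1 1 0>, <1 1 1>, <1 2 0>, <1 2 1>, <2 1 0>, <2 1 1>, <2 2 0>, <2 2 1>
under PSO → <0 1 0>, <0 1 1>, <0 2 0>, <0 2 1>, <1 1 0>, <1 1 1>, <1 2 0>, <1 2 1>, <2 1 0>, <2 1 1>, <2 2 0>, <2 2 1>
target <1 2 0> ∈ {TSO,PSO}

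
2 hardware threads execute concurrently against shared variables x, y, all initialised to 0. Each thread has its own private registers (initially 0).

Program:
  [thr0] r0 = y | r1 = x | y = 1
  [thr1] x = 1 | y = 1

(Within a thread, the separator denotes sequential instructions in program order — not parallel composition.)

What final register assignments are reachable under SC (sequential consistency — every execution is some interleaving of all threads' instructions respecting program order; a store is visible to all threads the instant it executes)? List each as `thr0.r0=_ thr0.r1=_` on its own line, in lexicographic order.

outcome vector order: (thr0.r0,thr0.r1)
|SC outcomes| = 3

thr0.r0=0 thr0.r1=0
thr0.r0=0 thr0.r1=1
thr0.r0=1 thr0.r1=1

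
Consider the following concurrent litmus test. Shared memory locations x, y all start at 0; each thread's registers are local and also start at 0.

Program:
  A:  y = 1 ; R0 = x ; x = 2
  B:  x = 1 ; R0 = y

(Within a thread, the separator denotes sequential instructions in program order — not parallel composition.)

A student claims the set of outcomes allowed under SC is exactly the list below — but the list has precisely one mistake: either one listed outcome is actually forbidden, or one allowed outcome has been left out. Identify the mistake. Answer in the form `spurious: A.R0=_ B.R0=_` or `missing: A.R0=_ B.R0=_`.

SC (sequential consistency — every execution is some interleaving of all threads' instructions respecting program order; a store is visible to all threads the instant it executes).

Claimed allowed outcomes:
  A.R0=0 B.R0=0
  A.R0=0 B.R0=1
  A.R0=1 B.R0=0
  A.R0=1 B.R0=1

outcome vector order: (A.R0,B.R0)
SC: 3 outcomes — {0/1, 1/0, 1/1}
claimed∖SC = {0/0}

spurious: A.R0=0 B.R0=0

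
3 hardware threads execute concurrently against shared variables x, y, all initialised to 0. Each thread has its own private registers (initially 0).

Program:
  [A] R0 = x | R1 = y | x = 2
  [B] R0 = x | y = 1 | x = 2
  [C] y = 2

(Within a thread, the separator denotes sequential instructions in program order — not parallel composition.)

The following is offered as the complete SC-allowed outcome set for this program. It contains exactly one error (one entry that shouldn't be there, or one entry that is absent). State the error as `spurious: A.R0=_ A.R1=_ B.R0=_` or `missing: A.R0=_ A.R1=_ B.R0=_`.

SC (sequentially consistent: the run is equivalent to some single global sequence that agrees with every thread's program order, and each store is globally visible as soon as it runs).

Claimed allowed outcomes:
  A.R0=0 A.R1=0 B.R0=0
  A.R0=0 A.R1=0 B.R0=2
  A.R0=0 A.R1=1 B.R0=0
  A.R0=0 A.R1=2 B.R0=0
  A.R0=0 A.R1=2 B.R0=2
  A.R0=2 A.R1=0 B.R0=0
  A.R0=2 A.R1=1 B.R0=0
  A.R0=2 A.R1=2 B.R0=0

outcome vector order: (A.R0,A.R1,B.R0)
SC: 7 outcomes — {0/0/0, 0/0/2, 0/1/0, 0/2/0, 0/2/2, 2/1/0, 2/2/0}
claimed∖SC = {2/0/0}

spurious: A.R0=2 A.R1=0 B.R0=0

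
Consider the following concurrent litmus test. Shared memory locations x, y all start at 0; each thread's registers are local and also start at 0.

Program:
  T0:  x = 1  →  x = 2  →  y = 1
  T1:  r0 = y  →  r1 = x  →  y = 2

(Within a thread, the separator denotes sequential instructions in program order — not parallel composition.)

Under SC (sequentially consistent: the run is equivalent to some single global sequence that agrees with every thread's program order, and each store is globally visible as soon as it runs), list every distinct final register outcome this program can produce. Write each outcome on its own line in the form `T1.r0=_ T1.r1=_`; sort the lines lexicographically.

T1.r0=0 T1.r1=0
T1.r0=0 T1.r1=1
T1.r0=0 T1.r1=2
T1.r0=1 T1.r1=2

outcome vector order: (T1.r0,T1.r1)
|SC outcomes| = 4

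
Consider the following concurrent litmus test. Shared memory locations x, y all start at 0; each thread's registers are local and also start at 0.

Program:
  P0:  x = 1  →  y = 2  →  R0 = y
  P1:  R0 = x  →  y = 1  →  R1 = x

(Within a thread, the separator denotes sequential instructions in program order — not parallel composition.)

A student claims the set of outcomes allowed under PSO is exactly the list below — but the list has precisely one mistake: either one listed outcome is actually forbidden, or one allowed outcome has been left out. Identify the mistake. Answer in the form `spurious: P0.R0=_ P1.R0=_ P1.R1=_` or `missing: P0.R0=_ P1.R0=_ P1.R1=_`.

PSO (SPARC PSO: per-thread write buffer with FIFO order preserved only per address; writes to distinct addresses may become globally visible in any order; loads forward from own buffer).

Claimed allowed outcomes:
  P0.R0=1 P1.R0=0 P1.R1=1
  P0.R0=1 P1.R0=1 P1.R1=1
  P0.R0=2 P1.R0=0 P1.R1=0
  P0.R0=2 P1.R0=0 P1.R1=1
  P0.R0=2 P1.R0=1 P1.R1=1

outcome vector order: (P0.R0,P1.R0,P1.R1)
under PSO → <1 0 0>, <1 0 1>, <1 1 1>, <2 0 0>, <2 0 1>, <2 1 1>
PSO∖claimed = {<1 0 0>}

missing: P0.R0=1 P1.R0=0 P1.R1=0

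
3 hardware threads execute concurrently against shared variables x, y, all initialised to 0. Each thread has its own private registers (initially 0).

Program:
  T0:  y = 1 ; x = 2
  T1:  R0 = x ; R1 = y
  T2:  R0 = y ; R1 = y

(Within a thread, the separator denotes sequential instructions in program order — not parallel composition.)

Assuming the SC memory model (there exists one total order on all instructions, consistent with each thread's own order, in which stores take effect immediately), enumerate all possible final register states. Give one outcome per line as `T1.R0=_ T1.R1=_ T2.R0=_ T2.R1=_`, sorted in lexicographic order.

outcome vector order: (T1.R0,T1.R1,T2.R0,T2.R1)
|SC outcomes| = 9

T1.R0=0 T1.R1=0 T2.R0=0 T2.R1=0
T1.R0=0 T1.R1=0 T2.R0=0 T2.R1=1
T1.R0=0 T1.R1=0 T2.R0=1 T2.R1=1
T1.R0=0 T1.R1=1 T2.R0=0 T2.R1=0
T1.R0=0 T1.R1=1 T2.R0=0 T2.R1=1
T1.R0=0 T1.R1=1 T2.R0=1 T2.R1=1
T1.R0=2 T1.R1=1 T2.R0=0 T2.R1=0
T1.R0=2 T1.R1=1 T2.R0=0 T2.R1=1
T1.R0=2 T1.R1=1 T2.R0=1 T2.R1=1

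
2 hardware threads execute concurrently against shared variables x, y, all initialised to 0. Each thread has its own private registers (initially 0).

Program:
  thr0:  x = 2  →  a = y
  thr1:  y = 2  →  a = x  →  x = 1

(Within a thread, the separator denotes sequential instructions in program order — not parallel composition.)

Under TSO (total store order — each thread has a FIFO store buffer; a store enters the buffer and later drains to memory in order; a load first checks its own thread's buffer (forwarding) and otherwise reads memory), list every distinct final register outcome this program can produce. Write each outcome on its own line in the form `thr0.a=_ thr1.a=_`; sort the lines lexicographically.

thr0.a=0 thr1.a=0
thr0.a=0 thr1.a=2
thr0.a=2 thr1.a=0
thr0.a=2 thr1.a=2

outcome vector order: (thr0.a,thr1.a)
|TSO outcomes| = 4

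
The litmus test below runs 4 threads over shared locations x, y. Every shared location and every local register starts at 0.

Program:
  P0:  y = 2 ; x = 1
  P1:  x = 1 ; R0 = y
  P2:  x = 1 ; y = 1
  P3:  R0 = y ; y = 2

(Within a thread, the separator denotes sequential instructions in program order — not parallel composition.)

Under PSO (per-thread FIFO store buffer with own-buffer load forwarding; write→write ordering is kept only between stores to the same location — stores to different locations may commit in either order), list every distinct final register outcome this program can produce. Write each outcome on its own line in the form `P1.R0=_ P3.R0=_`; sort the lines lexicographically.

outcome vector order: (P1.R0,P3.R0)
|PSO outcomes| = 9

P1.R0=0 P3.R0=0
P1.R0=0 P3.R0=1
P1.R0=0 P3.R0=2
P1.R0=1 P3.R0=0
P1.R0=1 P3.R0=1
P1.R0=1 P3.R0=2
P1.R0=2 P3.R0=0
P1.R0=2 P3.R0=1
P1.R0=2 P3.R0=2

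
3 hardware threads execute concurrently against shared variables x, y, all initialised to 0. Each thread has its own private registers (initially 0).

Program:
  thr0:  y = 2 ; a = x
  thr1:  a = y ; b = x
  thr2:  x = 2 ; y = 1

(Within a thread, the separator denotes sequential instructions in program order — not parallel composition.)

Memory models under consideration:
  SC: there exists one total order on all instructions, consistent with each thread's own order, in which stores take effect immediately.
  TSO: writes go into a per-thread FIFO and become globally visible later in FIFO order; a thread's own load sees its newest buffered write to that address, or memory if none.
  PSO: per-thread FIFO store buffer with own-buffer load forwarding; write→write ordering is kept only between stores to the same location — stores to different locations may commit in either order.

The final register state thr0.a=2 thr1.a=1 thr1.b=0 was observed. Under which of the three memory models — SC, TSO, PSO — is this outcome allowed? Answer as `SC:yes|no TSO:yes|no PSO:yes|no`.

outcome vector order: (thr0.a,thr1.a,thr1.b)
SC: 10 outcomes — {<0 0 0> <0 0 2> <0 1 2> <0 2 0> <0 2 2> <2 0 0> <2 0 2> <2 1 2> <2 2 0> <2 2 2>}
TSO: 10 outcomes — {<0 0 0> <0 0 2> <0 1 2> <0 2 0> <0 2 2> <2 0 0> <2 0 2> <2 1 2> <2 2 0> <2 2 2>}
PSO: 12 outcomes — {<0 0 0> <0 0 2> <0 1 0> <0 1 2> <0 2 0> <0 2 2> <2 0 0> <2 0 2> <2 1 0> <2 1 2> <2 2 0> <2 2 2>}
target <2 1 0> ∈ {PSO}

SC:no TSO:no PSO:yes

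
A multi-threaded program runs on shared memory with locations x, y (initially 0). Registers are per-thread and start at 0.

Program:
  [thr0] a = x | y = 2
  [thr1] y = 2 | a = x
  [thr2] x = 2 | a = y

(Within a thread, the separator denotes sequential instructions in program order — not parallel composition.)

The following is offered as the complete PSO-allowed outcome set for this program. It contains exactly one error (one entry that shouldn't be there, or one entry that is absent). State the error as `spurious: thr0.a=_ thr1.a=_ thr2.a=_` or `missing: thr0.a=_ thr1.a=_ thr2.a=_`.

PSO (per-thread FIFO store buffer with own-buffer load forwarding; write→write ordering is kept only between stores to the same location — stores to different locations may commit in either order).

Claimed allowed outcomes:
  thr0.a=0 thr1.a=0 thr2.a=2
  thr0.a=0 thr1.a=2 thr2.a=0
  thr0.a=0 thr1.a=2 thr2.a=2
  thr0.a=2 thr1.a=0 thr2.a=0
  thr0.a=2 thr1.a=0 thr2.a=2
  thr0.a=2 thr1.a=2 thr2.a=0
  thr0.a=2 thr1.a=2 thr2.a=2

outcome vector order: (thr0.a,thr1.a,thr2.a)
PSO: 8 outcomes — {(0,0,0) (0,0,2) (0,2,0) (0,2,2) (2,0,0) (2,0,2) (2,2,0) (2,2,2)}
PSO∖claimed = {(0,0,0)}

missing: thr0.a=0 thr1.a=0 thr2.a=0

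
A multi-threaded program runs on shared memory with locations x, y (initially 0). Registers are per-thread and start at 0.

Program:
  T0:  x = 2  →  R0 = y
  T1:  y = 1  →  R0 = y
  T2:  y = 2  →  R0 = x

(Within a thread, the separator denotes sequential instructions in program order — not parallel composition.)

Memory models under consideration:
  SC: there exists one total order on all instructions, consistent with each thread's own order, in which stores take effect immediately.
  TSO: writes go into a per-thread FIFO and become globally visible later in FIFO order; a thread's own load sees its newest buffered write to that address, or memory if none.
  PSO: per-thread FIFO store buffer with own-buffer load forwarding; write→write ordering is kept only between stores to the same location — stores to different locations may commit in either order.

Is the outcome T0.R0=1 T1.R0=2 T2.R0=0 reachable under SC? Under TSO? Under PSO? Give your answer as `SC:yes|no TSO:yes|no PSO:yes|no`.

SC:no TSO:yes PSO:yes

outcome vector order: (T0.R0,T1.R0,T2.R0)
[SC] allowed = {012; 022; 110; 112; 122; 210; 212; 220; 222}
[TSO] allowed = {010; 012; 020; 022; 110; 112; 120; 122; 210; 212; 220; 222}
[PSO] allowed = {010; 012; 020; 022; 110; 112; 120; 122; 210; 212; 220; 222}
target 120 ∈ {TSO,PSO}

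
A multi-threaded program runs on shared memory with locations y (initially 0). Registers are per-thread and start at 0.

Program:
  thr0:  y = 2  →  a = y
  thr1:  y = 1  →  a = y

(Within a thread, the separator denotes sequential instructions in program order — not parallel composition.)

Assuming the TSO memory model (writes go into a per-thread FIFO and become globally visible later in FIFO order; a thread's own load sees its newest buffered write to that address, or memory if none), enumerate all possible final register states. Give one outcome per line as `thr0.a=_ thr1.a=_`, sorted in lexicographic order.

outcome vector order: (thr0.a,thr1.a)
|TSO outcomes| = 3

thr0.a=1 thr1.a=1
thr0.a=2 thr1.a=1
thr0.a=2 thr1.a=2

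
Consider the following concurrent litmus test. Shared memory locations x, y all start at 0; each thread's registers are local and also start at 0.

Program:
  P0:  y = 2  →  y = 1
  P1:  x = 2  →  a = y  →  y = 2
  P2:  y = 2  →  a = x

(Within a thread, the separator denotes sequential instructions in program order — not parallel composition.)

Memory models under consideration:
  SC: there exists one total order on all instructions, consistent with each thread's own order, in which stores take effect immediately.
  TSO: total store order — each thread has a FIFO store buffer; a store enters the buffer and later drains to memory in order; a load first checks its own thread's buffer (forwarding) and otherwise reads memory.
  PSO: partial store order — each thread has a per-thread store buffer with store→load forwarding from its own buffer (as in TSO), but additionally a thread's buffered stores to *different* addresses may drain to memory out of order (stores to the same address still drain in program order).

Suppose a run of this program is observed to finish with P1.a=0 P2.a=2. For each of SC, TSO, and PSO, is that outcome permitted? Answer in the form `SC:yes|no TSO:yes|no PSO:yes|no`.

outcome vector order: (P1.a,P2.a)
under SC → (0,2), (1,0), (1,2), (2,0), (2,2)
under TSO → (0,0), (0,2), (1,0), (1,2), (2,0), (2,2)
under PSO → (0,0), (0,2), (1,0), (1,2), (2,0), (2,2)
target (0,2) ∈ {SC,TSO,PSO}

SC:yes TSO:yes PSO:yes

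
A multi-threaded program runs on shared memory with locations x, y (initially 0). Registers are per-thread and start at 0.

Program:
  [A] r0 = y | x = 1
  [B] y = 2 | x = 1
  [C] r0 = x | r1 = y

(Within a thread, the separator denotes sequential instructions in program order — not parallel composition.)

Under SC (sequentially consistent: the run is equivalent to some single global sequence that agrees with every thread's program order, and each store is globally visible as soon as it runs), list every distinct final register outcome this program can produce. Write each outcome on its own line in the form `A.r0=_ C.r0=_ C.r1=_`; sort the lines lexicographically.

A.r0=0 C.r0=0 C.r1=0
A.r0=0 C.r0=0 C.r1=2
A.r0=0 C.r0=1 C.r1=0
A.r0=0 C.r0=1 C.r1=2
A.r0=2 C.r0=0 C.r1=0
A.r0=2 C.r0=0 C.r1=2
A.r0=2 C.r0=1 C.r1=2

outcome vector order: (A.r0,C.r0,C.r1)
|SC outcomes| = 7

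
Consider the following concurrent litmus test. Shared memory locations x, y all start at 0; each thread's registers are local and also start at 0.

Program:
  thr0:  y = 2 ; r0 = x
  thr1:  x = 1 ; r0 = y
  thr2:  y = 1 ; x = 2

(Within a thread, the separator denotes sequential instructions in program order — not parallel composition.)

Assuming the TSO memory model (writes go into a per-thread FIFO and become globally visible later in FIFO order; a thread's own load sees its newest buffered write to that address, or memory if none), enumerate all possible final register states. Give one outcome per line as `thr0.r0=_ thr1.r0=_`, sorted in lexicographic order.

thr0.r0=0 thr1.r0=0
thr0.r0=0 thr1.r0=1
thr0.r0=0 thr1.r0=2
thr0.r0=1 thr1.r0=0
thr0.r0=1 thr1.r0=1
thr0.r0=1 thr1.r0=2
thr0.r0=2 thr1.r0=0
thr0.r0=2 thr1.r0=1
thr0.r0=2 thr1.r0=2

outcome vector order: (thr0.r0,thr1.r0)
|TSO outcomes| = 9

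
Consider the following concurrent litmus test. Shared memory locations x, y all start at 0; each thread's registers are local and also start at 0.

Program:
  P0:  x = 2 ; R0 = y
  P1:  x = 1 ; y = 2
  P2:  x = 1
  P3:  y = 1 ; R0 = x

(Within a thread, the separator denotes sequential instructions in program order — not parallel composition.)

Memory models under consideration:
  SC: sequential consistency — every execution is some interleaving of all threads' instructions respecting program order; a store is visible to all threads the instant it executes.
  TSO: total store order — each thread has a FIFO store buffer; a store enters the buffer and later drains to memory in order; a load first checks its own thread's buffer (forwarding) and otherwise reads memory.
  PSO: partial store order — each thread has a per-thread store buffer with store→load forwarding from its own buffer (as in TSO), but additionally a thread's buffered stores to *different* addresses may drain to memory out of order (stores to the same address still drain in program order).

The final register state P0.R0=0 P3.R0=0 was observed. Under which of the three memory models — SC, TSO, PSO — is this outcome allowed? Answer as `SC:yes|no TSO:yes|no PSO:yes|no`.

SC:no TSO:yes PSO:yes

outcome vector order: (P0.R0,P3.R0)
SC (8): <0 1>, <0 2>, <1 0>, <1 1>, <1 2>, <2 0>, <2 1>, <2 2>
TSO (9): <0 0>, <0 1>, <0 2>, <1 0>, <1 1>, <1 2>, <2 0>, <2 1>, <2 2>
PSO (9): <0 0>, <0 1>, <0 2>, <1 0>, <1 1>, <1 2>, <2 0>, <2 1>, <2 2>
target <0 0> ∈ {TSO,PSO}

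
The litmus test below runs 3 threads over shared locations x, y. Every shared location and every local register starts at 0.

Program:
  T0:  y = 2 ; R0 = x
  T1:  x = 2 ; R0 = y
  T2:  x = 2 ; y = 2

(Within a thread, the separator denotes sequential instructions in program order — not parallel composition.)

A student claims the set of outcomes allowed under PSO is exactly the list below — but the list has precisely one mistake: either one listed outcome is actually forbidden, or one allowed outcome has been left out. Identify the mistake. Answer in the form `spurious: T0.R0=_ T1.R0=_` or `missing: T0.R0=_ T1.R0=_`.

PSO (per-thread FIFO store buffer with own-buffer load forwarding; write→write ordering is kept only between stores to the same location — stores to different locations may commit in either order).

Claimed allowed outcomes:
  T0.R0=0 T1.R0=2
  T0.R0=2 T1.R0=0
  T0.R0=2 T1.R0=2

outcome vector order: (T0.R0,T1.R0)
under PSO → 00; 02; 20; 22
PSO∖claimed = {00}

missing: T0.R0=0 T1.R0=0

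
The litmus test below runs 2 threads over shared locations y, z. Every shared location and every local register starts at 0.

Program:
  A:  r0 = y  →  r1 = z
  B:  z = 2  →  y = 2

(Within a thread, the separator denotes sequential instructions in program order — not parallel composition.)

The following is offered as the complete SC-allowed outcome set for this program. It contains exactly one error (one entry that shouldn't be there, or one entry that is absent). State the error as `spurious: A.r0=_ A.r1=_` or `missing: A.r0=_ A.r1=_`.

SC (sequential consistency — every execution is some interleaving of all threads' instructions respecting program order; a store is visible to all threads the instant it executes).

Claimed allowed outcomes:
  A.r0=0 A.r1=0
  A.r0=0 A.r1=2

outcome vector order: (A.r0,A.r1)
SC: 3 outcomes — {<0 0>, <0 2>, <2 2>}
SC∖claimed = {<2 2>}

missing: A.r0=2 A.r1=2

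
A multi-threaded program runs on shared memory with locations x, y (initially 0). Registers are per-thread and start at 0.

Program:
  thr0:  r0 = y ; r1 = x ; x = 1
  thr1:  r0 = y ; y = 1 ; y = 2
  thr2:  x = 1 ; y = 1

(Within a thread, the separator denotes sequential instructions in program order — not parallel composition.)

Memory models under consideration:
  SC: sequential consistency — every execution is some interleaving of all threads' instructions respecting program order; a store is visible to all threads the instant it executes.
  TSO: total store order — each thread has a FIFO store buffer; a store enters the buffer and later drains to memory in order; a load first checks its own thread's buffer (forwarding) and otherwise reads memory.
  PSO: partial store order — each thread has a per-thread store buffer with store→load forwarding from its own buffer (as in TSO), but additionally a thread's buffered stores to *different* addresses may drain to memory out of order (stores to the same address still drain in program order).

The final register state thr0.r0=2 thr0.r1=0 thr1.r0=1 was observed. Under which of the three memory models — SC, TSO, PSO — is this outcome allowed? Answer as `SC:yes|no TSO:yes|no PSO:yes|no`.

outcome vector order: (thr0.r0,thr0.r1,thr1.r0)
under SC → 000 001 010 011 100 110 111 200 210 211
under TSO → 000 001 010 011 100 110 111 200 210 211
under PSO → 000 001 010 011 100 101 110 111 200 201 210 211
target 201 ∈ {PSO}

SC:no TSO:no PSO:yes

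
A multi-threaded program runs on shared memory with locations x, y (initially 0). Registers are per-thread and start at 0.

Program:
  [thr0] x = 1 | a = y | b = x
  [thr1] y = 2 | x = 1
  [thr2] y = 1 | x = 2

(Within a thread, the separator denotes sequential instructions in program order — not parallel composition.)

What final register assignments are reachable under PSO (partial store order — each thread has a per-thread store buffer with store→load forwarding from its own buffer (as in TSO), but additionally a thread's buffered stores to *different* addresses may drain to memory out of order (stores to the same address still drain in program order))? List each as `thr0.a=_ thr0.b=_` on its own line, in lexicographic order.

thr0.a=0 thr0.b=1
thr0.a=0 thr0.b=2
thr0.a=1 thr0.b=1
thr0.a=1 thr0.b=2
thr0.a=2 thr0.b=1
thr0.a=2 thr0.b=2

outcome vector order: (thr0.a,thr0.b)
|PSO outcomes| = 6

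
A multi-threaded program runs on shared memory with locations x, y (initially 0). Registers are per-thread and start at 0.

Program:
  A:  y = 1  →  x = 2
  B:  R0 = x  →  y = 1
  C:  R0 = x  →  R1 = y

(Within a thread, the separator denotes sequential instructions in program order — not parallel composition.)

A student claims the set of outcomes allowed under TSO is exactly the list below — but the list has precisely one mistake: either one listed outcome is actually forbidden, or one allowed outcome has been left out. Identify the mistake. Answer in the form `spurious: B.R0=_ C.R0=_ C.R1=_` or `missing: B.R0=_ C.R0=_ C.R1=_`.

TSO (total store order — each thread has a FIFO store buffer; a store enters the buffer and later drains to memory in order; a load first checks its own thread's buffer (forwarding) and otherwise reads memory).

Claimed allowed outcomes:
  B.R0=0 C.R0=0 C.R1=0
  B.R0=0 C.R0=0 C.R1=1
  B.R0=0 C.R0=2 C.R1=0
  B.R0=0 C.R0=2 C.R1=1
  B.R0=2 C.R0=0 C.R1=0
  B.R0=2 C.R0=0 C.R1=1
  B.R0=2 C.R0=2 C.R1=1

spurious: B.R0=0 C.R0=2 C.R1=0

outcome vector order: (B.R0,C.R0,C.R1)
[TSO] allowed = {0/0/0, 0/0/1, 0/2/1, 2/0/0, 2/0/1, 2/2/1}
claimed∖TSO = {0/2/0}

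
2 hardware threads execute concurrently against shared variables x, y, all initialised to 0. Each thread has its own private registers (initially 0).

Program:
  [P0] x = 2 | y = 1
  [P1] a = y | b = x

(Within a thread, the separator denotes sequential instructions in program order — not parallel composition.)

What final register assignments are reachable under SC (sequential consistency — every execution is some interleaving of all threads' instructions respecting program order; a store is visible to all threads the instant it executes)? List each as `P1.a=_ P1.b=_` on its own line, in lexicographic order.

P1.a=0 P1.b=0
P1.a=0 P1.b=2
P1.a=1 P1.b=2

outcome vector order: (P1.a,P1.b)
|SC outcomes| = 3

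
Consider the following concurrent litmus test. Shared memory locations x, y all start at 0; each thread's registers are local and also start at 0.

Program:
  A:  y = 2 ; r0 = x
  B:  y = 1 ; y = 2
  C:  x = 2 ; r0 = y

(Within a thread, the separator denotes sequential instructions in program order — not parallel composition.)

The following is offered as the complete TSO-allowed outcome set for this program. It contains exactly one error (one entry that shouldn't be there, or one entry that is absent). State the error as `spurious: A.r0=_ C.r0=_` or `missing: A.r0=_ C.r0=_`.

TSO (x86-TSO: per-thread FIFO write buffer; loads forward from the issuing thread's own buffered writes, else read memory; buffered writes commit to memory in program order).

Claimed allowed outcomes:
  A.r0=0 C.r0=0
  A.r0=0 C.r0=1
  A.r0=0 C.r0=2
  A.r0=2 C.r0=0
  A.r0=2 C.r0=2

outcome vector order: (A.r0,C.r0)
TSO: 6 outcomes — {00, 01, 02, 20, 21, 22}
TSO∖claimed = {21}

missing: A.r0=2 C.r0=1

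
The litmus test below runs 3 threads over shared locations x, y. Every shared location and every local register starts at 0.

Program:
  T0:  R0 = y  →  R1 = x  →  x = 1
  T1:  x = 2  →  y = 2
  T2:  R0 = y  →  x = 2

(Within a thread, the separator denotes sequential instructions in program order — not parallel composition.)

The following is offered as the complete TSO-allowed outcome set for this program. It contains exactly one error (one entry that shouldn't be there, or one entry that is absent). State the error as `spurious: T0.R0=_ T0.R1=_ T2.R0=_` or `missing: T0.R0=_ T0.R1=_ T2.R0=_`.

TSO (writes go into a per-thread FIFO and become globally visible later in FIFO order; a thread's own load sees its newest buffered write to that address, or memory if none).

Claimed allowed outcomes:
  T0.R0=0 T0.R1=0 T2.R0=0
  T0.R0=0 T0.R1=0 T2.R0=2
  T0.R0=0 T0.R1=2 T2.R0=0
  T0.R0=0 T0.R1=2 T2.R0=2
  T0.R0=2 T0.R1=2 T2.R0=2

missing: T0.R0=2 T0.R1=2 T2.R0=0

outcome vector order: (T0.R0,T0.R1,T2.R0)
[TSO] allowed = {<0 0 0> <0 0 2> <0 2 0> <0 2 2> <2 2 0> <2 2 2>}
TSO∖claimed = {<2 2 0>}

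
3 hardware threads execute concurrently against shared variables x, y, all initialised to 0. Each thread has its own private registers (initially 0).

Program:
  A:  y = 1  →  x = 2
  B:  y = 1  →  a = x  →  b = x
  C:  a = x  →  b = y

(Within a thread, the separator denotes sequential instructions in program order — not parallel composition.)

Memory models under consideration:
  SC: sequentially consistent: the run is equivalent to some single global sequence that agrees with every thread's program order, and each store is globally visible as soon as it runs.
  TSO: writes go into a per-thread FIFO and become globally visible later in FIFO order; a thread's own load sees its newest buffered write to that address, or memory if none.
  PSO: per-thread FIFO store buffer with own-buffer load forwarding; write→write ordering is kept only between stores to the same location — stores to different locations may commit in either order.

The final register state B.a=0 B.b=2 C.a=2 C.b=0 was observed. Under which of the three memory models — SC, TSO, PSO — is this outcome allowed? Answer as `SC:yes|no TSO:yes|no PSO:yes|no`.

SC:no TSO:no PSO:yes

outcome vector order: (B.a,B.b,C.a,C.b)
[SC] allowed = {0/0/0/0, 0/0/0/1, 0/0/2/1, 0/2/0/0, 0/2/0/1, 0/2/2/1, 2/2/0/0, 2/2/0/1, 2/2/2/1}
[TSO] allowed = {0/0/0/0, 0/0/0/1, 0/0/2/1, 0/2/0/0, 0/2/0/1, 0/2/2/1, 2/2/0/0, 2/2/0/1, 2/2/2/1}
[PSO] allowed = {0/0/0/0, 0/0/0/1, 0/0/2/0, 0/0/2/1, 0/2/0/0, 0/2/0/1, 0/2/2/0, 0/2/2/1, 2/2/0/0, 2/2/0/1, 2/2/2/0, 2/2/2/1}
target 0/2/2/0 ∈ {PSO}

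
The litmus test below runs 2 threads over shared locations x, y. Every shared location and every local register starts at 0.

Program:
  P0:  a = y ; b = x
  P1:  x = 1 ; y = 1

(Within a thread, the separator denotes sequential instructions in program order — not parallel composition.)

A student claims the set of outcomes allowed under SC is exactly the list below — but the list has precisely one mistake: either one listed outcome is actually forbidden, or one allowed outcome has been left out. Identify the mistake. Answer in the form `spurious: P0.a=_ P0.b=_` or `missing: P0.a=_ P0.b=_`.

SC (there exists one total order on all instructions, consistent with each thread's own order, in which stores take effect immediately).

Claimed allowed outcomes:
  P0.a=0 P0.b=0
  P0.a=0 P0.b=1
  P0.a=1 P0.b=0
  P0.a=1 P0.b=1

spurious: P0.a=1 P0.b=0

outcome vector order: (P0.a,P0.b)
SC (3): <0 0>; <0 1>; <1 1>
claimed∖SC = {<1 0>}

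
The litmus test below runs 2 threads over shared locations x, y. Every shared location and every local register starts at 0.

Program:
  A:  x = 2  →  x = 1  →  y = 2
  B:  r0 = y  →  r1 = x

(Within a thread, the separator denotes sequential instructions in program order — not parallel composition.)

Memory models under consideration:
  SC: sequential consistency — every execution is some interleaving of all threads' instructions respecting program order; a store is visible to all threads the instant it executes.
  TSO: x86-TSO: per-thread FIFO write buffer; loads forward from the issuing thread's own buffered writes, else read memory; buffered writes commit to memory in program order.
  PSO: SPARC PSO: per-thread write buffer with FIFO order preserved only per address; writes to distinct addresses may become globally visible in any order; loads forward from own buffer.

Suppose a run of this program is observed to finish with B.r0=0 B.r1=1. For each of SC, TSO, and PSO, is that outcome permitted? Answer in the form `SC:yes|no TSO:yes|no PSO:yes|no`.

outcome vector order: (B.r0,B.r1)
[SC] allowed = {0/0 0/1 0/2 2/1}
[TSO] allowed = {0/0 0/1 0/2 2/1}
[PSO] allowed = {0/0 0/1 0/2 2/0 2/1 2/2}
target 0/1 ∈ {SC,TSO,PSO}

SC:yes TSO:yes PSO:yes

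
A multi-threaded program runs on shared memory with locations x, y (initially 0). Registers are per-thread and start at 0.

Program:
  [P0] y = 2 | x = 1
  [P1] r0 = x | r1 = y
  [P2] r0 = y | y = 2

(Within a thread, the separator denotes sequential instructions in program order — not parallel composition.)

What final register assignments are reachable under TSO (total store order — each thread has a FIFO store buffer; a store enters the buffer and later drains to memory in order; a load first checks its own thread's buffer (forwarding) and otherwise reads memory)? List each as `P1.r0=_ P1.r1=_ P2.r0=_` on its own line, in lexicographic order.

outcome vector order: (P1.r0,P1.r1,P2.r0)
|TSO outcomes| = 6

P1.r0=0 P1.r1=0 P2.r0=0
P1.r0=0 P1.r1=0 P2.r0=2
P1.r0=0 P1.r1=2 P2.r0=0
P1.r0=0 P1.r1=2 P2.r0=2
P1.r0=1 P1.r1=2 P2.r0=0
P1.r0=1 P1.r1=2 P2.r0=2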